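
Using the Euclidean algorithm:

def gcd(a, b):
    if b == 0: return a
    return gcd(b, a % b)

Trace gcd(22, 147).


gcd(22, 147) = gcd(147, 22)
gcd(147, 22) = gcd(22, 15)
gcd(22, 15) = gcd(15, 7)
gcd(15, 7) = gcd(7, 1)
gcd(7, 1) = gcd(1, 0)
gcd(1, 0) = 1  (base case)

1


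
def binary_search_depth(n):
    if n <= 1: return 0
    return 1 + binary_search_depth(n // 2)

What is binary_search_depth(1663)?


1663 / 2 = 831
831 / 2 = 415
415 / 2 = 207
207 / 2 = 103
103 / 2 = 51
51 / 2 = 25
25 / 2 = 12
12 / 2 = 6
6 / 2 = 3
3 / 2 = 1
Reached 1 after 10 halvings

10


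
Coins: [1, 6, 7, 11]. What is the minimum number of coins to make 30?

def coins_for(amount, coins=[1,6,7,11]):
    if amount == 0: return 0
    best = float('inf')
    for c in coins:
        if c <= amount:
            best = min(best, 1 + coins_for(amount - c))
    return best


Building up with DP:
coins_for(0) = 0
coins_for(1) = min(1+coins_for(0)=1+0=1) = 1
coins_for(2) = min(1+coins_for(1)=1+1=2) = 2
coins_for(3) = min(1+coins_for(2)=1+2=3) = 3
coins_for(4) = min(1+coins_for(3)=1+3=4) = 4
coins_for(5) = min(1+coins_for(4)=1+4=5) = 5
coins_for(6) = min(1+coins_for(5)=1+5=6, 1+coins_for(0)=1+0=1) = 1
coins_for(7) = min(1+coins_for(6)=1+1=2, 1+coins_for(1)=1+1=2, 1+coins_for(0)=1+0=1) = 1
coins_for(8) = min(1+coins_for(7)=1+1=2, 1+coins_for(2)=1+2=3, 1+coins_for(1)=1+1=2) = 2
coins_for(9) = min(1+coins_for(8)=1+2=3, 1+coins_for(3)=1+3=4, 1+coins_for(2)=1+2=3) = 3
coins_for(10) = min(1+coins_for(9)=1+3=4, 1+coins_for(4)=1+4=5, 1+coins_for(3)=1+3=4) = 4
coins_for(11) = min(1+coins_for(10)=1+4=5, 1+coins_for(5)=1+5=6, 1+coins_for(4)=1+4=5, 1+coins_for(0)=1+0=1) = 1
coins_for(12) = min(1+coins_for(11)=1+1=2, 1+coins_for(6)=1+1=2, 1+coins_for(5)=1+5=6, 1+coins_for(1)=1+1=2) = 2
coins_for(13) = min(1+coins_for(12)=1+2=3, 1+coins_for(7)=1+1=2, 1+coins_for(6)=1+1=2, 1+coins_for(2)=1+2=3) = 2
coins_for(14) = min(1+coins_for(13)=1+2=3, 1+coins_for(8)=1+2=3, 1+coins_for(7)=1+1=2, 1+coins_for(3)=1+3=4) = 2
coins_for(15) = min(1+coins_for(14)=1+2=3, 1+coins_for(9)=1+3=4, 1+coins_for(8)=1+2=3, 1+coins_for(4)=1+4=5) = 3
coins_for(16) = min(1+coins_for(15)=1+3=4, 1+coins_for(10)=1+4=5, 1+coins_for(9)=1+3=4, 1+coins_for(5)=1+5=6) = 4
coins_for(17) = min(1+coins_for(16)=1+4=5, 1+coins_for(11)=1+1=2, 1+coins_for(10)=1+4=5, 1+coins_for(6)=1+1=2) = 2
coins_for(18) = min(1+coins_for(17)=1+2=3, 1+coins_for(12)=1+2=3, 1+coins_for(11)=1+1=2, 1+coins_for(7)=1+1=2) = 2
coins_for(19) = min(1+coins_for(18)=1+2=3, 1+coins_for(13)=1+2=3, 1+coins_for(12)=1+2=3, 1+coins_for(8)=1+2=3) = 3
coins_for(20) = min(1+coins_for(19)=1+3=4, 1+coins_for(14)=1+2=3, 1+coins_for(13)=1+2=3, 1+coins_for(9)=1+3=4) = 3
coins_for(21) = min(1+coins_for(20)=1+3=4, 1+coins_for(15)=1+3=4, 1+coins_for(14)=1+2=3, 1+coins_for(10)=1+4=5) = 3
coins_for(22) = min(1+coins_for(21)=1+3=4, 1+coins_for(16)=1+4=5, 1+coins_for(15)=1+3=4, 1+coins_for(11)=1+1=2) = 2
coins_for(23) = min(1+coins_for(22)=1+2=3, 1+coins_for(17)=1+2=3, 1+coins_for(16)=1+4=5, 1+coins_for(12)=1+2=3) = 3
coins_for(24) = min(1+coins_for(23)=1+3=4, 1+coins_for(18)=1+2=3, 1+coins_for(17)=1+2=3, 1+coins_for(13)=1+2=3) = 3
coins_for(25) = min(1+coins_for(24)=1+3=4, 1+coins_for(19)=1+3=4, 1+coins_for(18)=1+2=3, 1+coins_for(14)=1+2=3) = 3
coins_for(26) = min(1+coins_for(25)=1+3=4, 1+coins_for(20)=1+3=4, 1+coins_for(19)=1+3=4, 1+coins_for(15)=1+3=4) = 4
coins_for(27) = min(1+coins_for(26)=1+4=5, 1+coins_for(21)=1+3=4, 1+coins_for(20)=1+3=4, 1+coins_for(16)=1+4=5) = 4
coins_for(28) = min(1+coins_for(27)=1+4=5, 1+coins_for(22)=1+2=3, 1+coins_for(21)=1+3=4, 1+coins_for(17)=1+2=3) = 3
coins_for(29) = min(1+coins_for(28)=1+3=4, 1+coins_for(23)=1+3=4, 1+coins_for(22)=1+2=3, 1+coins_for(18)=1+2=3) = 3
coins_for(30) = min(1+coins_for(29)=1+3=4, 1+coins_for(24)=1+3=4, 1+coins_for(23)=1+3=4, 1+coins_for(19)=1+3=4) = 4

4


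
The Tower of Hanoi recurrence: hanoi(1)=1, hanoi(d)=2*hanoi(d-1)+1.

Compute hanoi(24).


hanoi(24) = 2 * hanoi(23) + 1
hanoi(23) = 2 * hanoi(22) + 1
hanoi(22) = 2 * hanoi(21) + 1
hanoi(21) = 2 * hanoi(20) + 1
hanoi(20) = 2 * hanoi(19) + 1
hanoi(19) = 2 * hanoi(18) + 1
hanoi(18) = 2 * hanoi(17) + 1
hanoi(17) = 2 * hanoi(16) + 1
hanoi(16) = 2 * hanoi(15) + 1
hanoi(15) = 2 * hanoi(14) + 1
hanoi(14) = 2 * hanoi(13) + 1
hanoi(13) = 2 * hanoi(12) + 1
hanoi(12) = 2 * hanoi(11) + 1
hanoi(11) = 2 * hanoi(10) + 1
hanoi(10) = 2 * hanoi(9) + 1
hanoi(9) = 2 * hanoi(8) + 1
hanoi(8) = 2 * hanoi(7) + 1
hanoi(7) = 2 * hanoi(6) + 1
hanoi(6) = 2 * hanoi(5) + 1
hanoi(5) = 2 * hanoi(4) + 1
hanoi(4) = 2 * hanoi(3) + 1
hanoi(3) = 2 * hanoi(2) + 1
hanoi(2) = 2 * hanoi(1) + 1
hanoi(1) = 1  (base case)
hanoi(2) = 2 * 1 + 1 = 3
hanoi(3) = 2 * 3 + 1 = 7
hanoi(4) = 2 * 7 + 1 = 15
hanoi(5) = 2 * 15 + 1 = 31
hanoi(6) = 2 * 31 + 1 = 63
hanoi(7) = 2 * 63 + 1 = 127
hanoi(8) = 2 * 127 + 1 = 255
hanoi(9) = 2 * 255 + 1 = 511
hanoi(10) = 2 * 511 + 1 = 1023
hanoi(11) = 2 * 1023 + 1 = 2047
hanoi(12) = 2 * 2047 + 1 = 4095
hanoi(13) = 2 * 4095 + 1 = 8191
hanoi(14) = 2 * 8191 + 1 = 16383
hanoi(15) = 2 * 16383 + 1 = 32767
hanoi(16) = 2 * 32767 + 1 = 65535
hanoi(17) = 2 * 65535 + 1 = 131071
hanoi(18) = 2 * 131071 + 1 = 262143
hanoi(19) = 2 * 262143 + 1 = 524287
hanoi(20) = 2 * 524287 + 1 = 1048575
hanoi(21) = 2 * 1048575 + 1 = 2097151
hanoi(22) = 2 * 2097151 + 1 = 4194303
hanoi(23) = 2 * 4194303 + 1 = 8388607
hanoi(24) = 2 * 8388607 + 1 = 16777215

16777215


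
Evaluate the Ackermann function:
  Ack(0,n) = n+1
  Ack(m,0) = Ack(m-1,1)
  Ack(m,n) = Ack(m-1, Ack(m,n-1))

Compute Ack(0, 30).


Ack(0, 30) = 31
Result: Ack(0, 30) = 31

31


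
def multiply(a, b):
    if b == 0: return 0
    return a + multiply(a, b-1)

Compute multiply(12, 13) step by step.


multiply(12, 13) = 12 + multiply(12, 12)
multiply(12, 12) = 12 + multiply(12, 11)
multiply(12, 11) = 12 + multiply(12, 10)
multiply(12, 10) = 12 + multiply(12, 9)
multiply(12, 9) = 12 + multiply(12, 8)
multiply(12, 8) = 12 + multiply(12, 7)
multiply(12, 7) = 12 + multiply(12, 6)
multiply(12, 6) = 12 + multiply(12, 5)
multiply(12, 5) = 12 + multiply(12, 4)
multiply(12, 4) = 12 + multiply(12, 3)
multiply(12, 3) = 12 + multiply(12, 2)
multiply(12, 2) = 12 + multiply(12, 1)
multiply(12, 1) = 12 + multiply(12, 0)
multiply(12, 0) = 0  (base case)
Total: 12 + 12 + 12 + 12 + 12 + 12 + 12 + 12 + 12 + 12 + 12 + 12 + 12 + 0 = 156

156


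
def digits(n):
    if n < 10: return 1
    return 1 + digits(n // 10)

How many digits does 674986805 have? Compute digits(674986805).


digits(674986805) = 1 + digits(67498680)
digits(67498680) = 1 + digits(6749868)
digits(6749868) = 1 + digits(674986)
digits(674986) = 1 + digits(67498)
digits(67498) = 1 + digits(6749)
digits(6749) = 1 + digits(674)
digits(674) = 1 + digits(67)
digits(67) = 1 + digits(6)
digits(6) = 1  (base case: 6 < 10)
Unwinding: 1 + 1 + 1 + 1 + 1 + 1 + 1 + 1 + 1 = 9

9


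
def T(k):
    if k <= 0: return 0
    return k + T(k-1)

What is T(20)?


T(20)
= 20 + 19 + 18 + 17 + 16 + 15 + 14 + 13 + 12 + 11 + 10 + 9 + 8 + 7 + 6 + 5 + 4 + 3 + 2 + 1 + T(0)
= 20 + 19 + 18 + 17 + 16 + 15 + 14 + 13 + 12 + 11 + 10 + 9 + 8 + 7 + 6 + 5 + 4 + 3 + 2 + 1 + 0
= 210

210


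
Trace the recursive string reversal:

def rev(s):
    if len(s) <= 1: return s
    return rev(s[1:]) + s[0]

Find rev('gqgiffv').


rev('gqgiffv') = rev('qgiffv') + 'g'
rev('qgiffv') = rev('giffv') + 'q'
rev('giffv') = rev('iffv') + 'g'
rev('iffv') = rev('ffv') + 'i'
rev('ffv') = rev('fv') + 'f'
rev('fv') = rev('v') + 'f'
rev('v') = 'v'  (base case)
Concatenating: 'v' + 'f' + 'f' + 'i' + 'g' + 'q' + 'g' = 'vffigqg'

vffigqg


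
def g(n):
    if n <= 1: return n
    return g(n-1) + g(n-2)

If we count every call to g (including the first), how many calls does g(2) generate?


Let C(n) = total calls for g(n)
C(0) = 1, C(1) = 1
C(2) = 1 + C(1) + C(0) = 1 + 1 + 1 = 3

3


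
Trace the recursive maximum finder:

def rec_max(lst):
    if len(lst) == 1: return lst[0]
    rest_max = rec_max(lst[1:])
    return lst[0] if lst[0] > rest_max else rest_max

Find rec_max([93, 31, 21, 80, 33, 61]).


rec_max([93, 31, 21, 80, 33, 61]): compare 93 with rec_max([31, 21, 80, 33, 61])
rec_max([31, 21, 80, 33, 61]): compare 31 with rec_max([21, 80, 33, 61])
rec_max([21, 80, 33, 61]): compare 21 with rec_max([80, 33, 61])
rec_max([80, 33, 61]): compare 80 with rec_max([33, 61])
rec_max([33, 61]): compare 33 with rec_max([61])
rec_max([61]) = 61  (base case)
Compare 33 with 61 -> 61
Compare 80 with 61 -> 80
Compare 21 with 80 -> 80
Compare 31 with 80 -> 80
Compare 93 with 80 -> 93

93


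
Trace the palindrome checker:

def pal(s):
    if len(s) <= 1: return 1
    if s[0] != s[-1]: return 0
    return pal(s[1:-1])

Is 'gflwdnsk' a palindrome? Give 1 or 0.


pal('gflwdnsk'): s[0]='g' != s[-1]='k' -> return 0
Result: 0 (not a palindrome)

0


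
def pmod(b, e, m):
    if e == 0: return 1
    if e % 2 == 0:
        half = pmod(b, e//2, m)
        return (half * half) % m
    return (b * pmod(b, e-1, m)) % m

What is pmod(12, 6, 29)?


pmod(12, 6, 29): e is even, compute pmod(12, 3, 29)
  pmod(12, 3, 29): e is odd, compute pmod(12, 2, 29)
    pmod(12, 2, 29): e is even, compute pmod(12, 1, 29)
      pmod(12, 1, 29): e is odd, compute pmod(12, 0, 29)
        pmod(12, 0, 29) = 1
      (12 * 1) % 29 = 12
    half=12, (12*12) % 29 = 28
  (12 * 28) % 29 = 17
half=17, (17*17) % 29 = 28

28


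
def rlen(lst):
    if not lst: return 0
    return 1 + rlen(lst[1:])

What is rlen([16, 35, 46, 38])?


rlen([16, 35, 46, 38]) = 1 + rlen([35, 46, 38])
rlen([35, 46, 38]) = 1 + rlen([46, 38])
rlen([46, 38]) = 1 + rlen([38])
rlen([38]) = 1 + rlen([])
rlen([]) = 0  (base case)
Unwinding: 1 + 1 + 1 + 1 + 0 = 4

4


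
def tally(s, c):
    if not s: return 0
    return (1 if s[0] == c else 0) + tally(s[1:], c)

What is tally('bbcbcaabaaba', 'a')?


s[0]='b' != 'a' -> 0
s[0]='b' != 'a' -> 0
s[0]='c' != 'a' -> 0
s[0]='b' != 'a' -> 0
s[0]='c' != 'a' -> 0
s[0]='a' == 'a' -> 1
s[0]='a' == 'a' -> 1
s[0]='b' != 'a' -> 0
s[0]='a' == 'a' -> 1
s[0]='a' == 'a' -> 1
s[0]='b' != 'a' -> 0
s[0]='a' == 'a' -> 1
Sum: 0 + 0 + 0 + 0 + 0 + 1 + 1 + 0 + 1 + 1 + 0 + 1 = 5

5


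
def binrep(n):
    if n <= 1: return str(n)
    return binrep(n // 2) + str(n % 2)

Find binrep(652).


binrep(652) = binrep(326) + '0'
binrep(326) = binrep(163) + '0'
binrep(163) = binrep(81) + '1'
binrep(81) = binrep(40) + '1'
binrep(40) = binrep(20) + '0'
binrep(20) = binrep(10) + '0'
binrep(10) = binrep(5) + '0'
binrep(5) = binrep(2) + '1'
binrep(2) = binrep(1) + '0'
binrep(1) = '1'  (base case)
Concatenating: '1' + '0' + '1' + '0' + '0' + '0' + '1' + '1' + '0' + '0' = '1010001100'

1010001100


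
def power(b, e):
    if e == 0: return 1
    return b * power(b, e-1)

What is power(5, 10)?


power(5, 10)
= 5 * power(5, 9)
= 5 * 5 * power(5, 8)
= 5 * 5 * 5 * power(5, 7)
= 5 * 5 * 5 * 5 * power(5, 6)
= 5 * 5 * 5 * 5 * 5 * power(5, 5)
= 5 * 5 * 5 * 5 * 5 * 5 * power(5, 4)
= 5 * 5 * 5 * 5 * 5 * 5 * 5 * power(5, 3)
= 5 * 5 * 5 * 5 * 5 * 5 * 5 * 5 * power(5, 2)
= 5 * 5 * 5 * 5 * 5 * 5 * 5 * 5 * 5 * power(5, 1)
= 5 * 5 * 5 * 5 * 5 * 5 * 5 * 5 * 5 * 5 * power(5, 0)
= 5 * 5 * 5 * 5 * 5 * 5 * 5 * 5 * 5 * 5 * 1
= 9765625

9765625


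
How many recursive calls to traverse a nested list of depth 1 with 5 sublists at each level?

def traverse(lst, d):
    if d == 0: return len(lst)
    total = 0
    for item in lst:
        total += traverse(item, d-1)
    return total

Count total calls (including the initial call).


At depth 0 (root): 1 call
At depth 1: each of 1 parents calls traverse on 5 children = 5 calls
Total: 1 + 5 = 6

6


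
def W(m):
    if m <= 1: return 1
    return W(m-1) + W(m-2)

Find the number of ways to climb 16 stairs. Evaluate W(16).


Building up from base cases:
W(0) = 1
W(1) = 1
W(2) = W(1) + W(0) = 1 + 1 = 2
W(3) = W(2) + W(1) = 2 + 1 = 3
W(4) = W(3) + W(2) = 3 + 2 = 5
W(5) = W(4) + W(3) = 5 + 3 = 8
W(6) = W(5) + W(4) = 8 + 5 = 13
W(7) = W(6) + W(5) = 13 + 8 = 21
W(8) = W(7) + W(6) = 21 + 13 = 34
W(9) = W(8) + W(7) = 34 + 21 = 55
W(10) = W(9) + W(8) = 55 + 34 = 89
W(11) = W(10) + W(9) = 89 + 55 = 144
W(12) = W(11) + W(10) = 144 + 89 = 233
W(13) = W(12) + W(11) = 233 + 144 = 377
W(14) = W(13) + W(12) = 377 + 233 = 610
W(15) = W(14) + W(13) = 610 + 377 = 987
W(16) = W(15) + W(14) = 987 + 610 = 1597

1597


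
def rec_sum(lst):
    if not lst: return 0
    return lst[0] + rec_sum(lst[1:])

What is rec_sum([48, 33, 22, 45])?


rec_sum([48, 33, 22, 45]) = 48 + rec_sum([33, 22, 45])
rec_sum([33, 22, 45]) = 33 + rec_sum([22, 45])
rec_sum([22, 45]) = 22 + rec_sum([45])
rec_sum([45]) = 45 + rec_sum([])
rec_sum([]) = 0  (base case)
Total: 48 + 33 + 22 + 45 + 0 = 148

148


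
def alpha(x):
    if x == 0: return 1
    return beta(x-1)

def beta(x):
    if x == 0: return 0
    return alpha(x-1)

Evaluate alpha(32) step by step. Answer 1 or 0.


alpha(32) = beta(31)
beta(31) = alpha(30)
alpha(30) = beta(29)
beta(29) = alpha(28)
alpha(28) = beta(27)
beta(27) = alpha(26)
alpha(26) = beta(25)
beta(25) = alpha(24)
alpha(24) = beta(23)
beta(23) = alpha(22)
alpha(22) = beta(21)
beta(21) = alpha(20)
alpha(20) = beta(19)
beta(19) = alpha(18)
alpha(18) = beta(17)
beta(17) = alpha(16)
alpha(16) = beta(15)
beta(15) = alpha(14)
alpha(14) = beta(13)
beta(13) = alpha(12)
alpha(12) = beta(11)
beta(11) = alpha(10)
alpha(10) = beta(9)
beta(9) = alpha(8)
alpha(8) = beta(7)
beta(7) = alpha(6)
alpha(6) = beta(5)
beta(5) = alpha(4)
alpha(4) = beta(3)
beta(3) = alpha(2)
alpha(2) = beta(1)
beta(1) = alpha(0)
alpha(0) = 1  (base case)
Result: 1

1


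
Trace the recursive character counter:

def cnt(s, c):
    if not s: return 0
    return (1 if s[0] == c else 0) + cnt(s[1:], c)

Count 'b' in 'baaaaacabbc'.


s[0]='b' == 'b' -> 1
s[0]='a' != 'b' -> 0
s[0]='a' != 'b' -> 0
s[0]='a' != 'b' -> 0
s[0]='a' != 'b' -> 0
s[0]='a' != 'b' -> 0
s[0]='c' != 'b' -> 0
s[0]='a' != 'b' -> 0
s[0]='b' == 'b' -> 1
s[0]='b' == 'b' -> 1
s[0]='c' != 'b' -> 0
Sum: 1 + 0 + 0 + 0 + 0 + 0 + 0 + 0 + 1 + 1 + 0 = 3

3


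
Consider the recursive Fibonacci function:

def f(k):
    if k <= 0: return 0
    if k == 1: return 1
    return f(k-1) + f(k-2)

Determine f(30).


Computing f(30) bottom-up:
f(0) = 0
f(1) = 1
f(2) = f(1) + f(0) = 1 + 0 = 1
f(3) = f(2) + f(1) = 1 + 1 = 2
f(4) = f(3) + f(2) = 2 + 1 = 3
f(5) = f(4) + f(3) = 3 + 2 = 5
f(6) = f(5) + f(4) = 5 + 3 = 8
f(7) = f(6) + f(5) = 8 + 5 = 13
f(8) = f(7) + f(6) = 13 + 8 = 21
f(9) = f(8) + f(7) = 21 + 13 = 34
f(10) = f(9) + f(8) = 34 + 21 = 55
f(11) = f(10) + f(9) = 55 + 34 = 89
f(12) = f(11) + f(10) = 89 + 55 = 144
f(13) = f(12) + f(11) = 144 + 89 = 233
f(14) = f(13) + f(12) = 233 + 144 = 377
f(15) = f(14) + f(13) = 377 + 233 = 610
f(16) = f(15) + f(14) = 610 + 377 = 987
f(17) = f(16) + f(15) = 987 + 610 = 1597
f(18) = f(17) + f(16) = 1597 + 987 = 2584
f(19) = f(18) + f(17) = 2584 + 1597 = 4181
f(20) = f(19) + f(18) = 4181 + 2584 = 6765
f(21) = f(20) + f(19) = 6765 + 4181 = 10946
f(22) = f(21) + f(20) = 10946 + 6765 = 17711
f(23) = f(22) + f(21) = 17711 + 10946 = 28657
f(24) = f(23) + f(22) = 28657 + 17711 = 46368
f(25) = f(24) + f(23) = 46368 + 28657 = 75025
f(26) = f(25) + f(24) = 75025 + 46368 = 121393
f(27) = f(26) + f(25) = 121393 + 75025 = 196418
f(28) = f(27) + f(26) = 196418 + 121393 = 317811
f(29) = f(28) + f(27) = 317811 + 196418 = 514229
f(30) = f(29) + f(28) = 514229 + 317811 = 832040

832040


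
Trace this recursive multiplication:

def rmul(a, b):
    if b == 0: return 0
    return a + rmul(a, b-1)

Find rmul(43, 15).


rmul(43, 15) = 43 + rmul(43, 14)
rmul(43, 14) = 43 + rmul(43, 13)
rmul(43, 13) = 43 + rmul(43, 12)
rmul(43, 12) = 43 + rmul(43, 11)
rmul(43, 11) = 43 + rmul(43, 10)
rmul(43, 10) = 43 + rmul(43, 9)
rmul(43, 9) = 43 + rmul(43, 8)
rmul(43, 8) = 43 + rmul(43, 7)
rmul(43, 7) = 43 + rmul(43, 6)
rmul(43, 6) = 43 + rmul(43, 5)
rmul(43, 5) = 43 + rmul(43, 4)
rmul(43, 4) = 43 + rmul(43, 3)
rmul(43, 3) = 43 + rmul(43, 2)
rmul(43, 2) = 43 + rmul(43, 1)
rmul(43, 1) = 43 + rmul(43, 0)
rmul(43, 0) = 0  (base case)
Total: 43 + 43 + 43 + 43 + 43 + 43 + 43 + 43 + 43 + 43 + 43 + 43 + 43 + 43 + 43 + 0 = 645

645


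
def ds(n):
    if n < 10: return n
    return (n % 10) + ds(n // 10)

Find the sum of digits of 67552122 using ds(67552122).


ds(67552122) = 2 + ds(6755212)
ds(6755212) = 2 + ds(675521)
ds(675521) = 1 + ds(67552)
ds(67552) = 2 + ds(6755)
ds(6755) = 5 + ds(675)
ds(675) = 5 + ds(67)
ds(67) = 7 + ds(6)
ds(6) = 6  (base case)
Total: 2 + 2 + 1 + 2 + 5 + 5 + 7 + 6 = 30

30


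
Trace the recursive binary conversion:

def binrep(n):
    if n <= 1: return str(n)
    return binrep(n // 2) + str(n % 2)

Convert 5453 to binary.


binrep(5453) = binrep(2726) + '1'
binrep(2726) = binrep(1363) + '0'
binrep(1363) = binrep(681) + '1'
binrep(681) = binrep(340) + '1'
binrep(340) = binrep(170) + '0'
binrep(170) = binrep(85) + '0'
binrep(85) = binrep(42) + '1'
binrep(42) = binrep(21) + '0'
binrep(21) = binrep(10) + '1'
binrep(10) = binrep(5) + '0'
binrep(5) = binrep(2) + '1'
binrep(2) = binrep(1) + '0'
binrep(1) = '1'  (base case)
Concatenating: '1' + '0' + '1' + '0' + '1' + '0' + '1' + '0' + '0' + '1' + '1' + '0' + '1' = '1010101001101'

1010101001101


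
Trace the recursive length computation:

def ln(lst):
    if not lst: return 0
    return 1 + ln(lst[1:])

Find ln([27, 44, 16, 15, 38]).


ln([27, 44, 16, 15, 38]) = 1 + ln([44, 16, 15, 38])
ln([44, 16, 15, 38]) = 1 + ln([16, 15, 38])
ln([16, 15, 38]) = 1 + ln([15, 38])
ln([15, 38]) = 1 + ln([38])
ln([38]) = 1 + ln([])
ln([]) = 0  (base case)
Unwinding: 1 + 1 + 1 + 1 + 1 + 0 = 5

5


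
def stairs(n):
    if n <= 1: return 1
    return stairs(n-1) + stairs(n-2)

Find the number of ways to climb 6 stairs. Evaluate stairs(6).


Building up from base cases:
stairs(0) = 1
stairs(1) = 1
stairs(2) = stairs(1) + stairs(0) = 1 + 1 = 2
stairs(3) = stairs(2) + stairs(1) = 2 + 1 = 3
stairs(4) = stairs(3) + stairs(2) = 3 + 2 = 5
stairs(5) = stairs(4) + stairs(3) = 5 + 3 = 8
stairs(6) = stairs(5) + stairs(4) = 8 + 5 = 13

13


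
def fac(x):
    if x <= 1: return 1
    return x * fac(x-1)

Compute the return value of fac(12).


fac(12)
= 12 * fac(11)
= 12 * 11 * fac(10)
= 12 * 11 * 10 * fac(9)
= 12 * 11 * 10 * 9 * fac(8)
= 12 * 11 * 10 * 9 * 8 * fac(7)
= 12 * 11 * 10 * 9 * 8 * 7 * fac(6)
= 12 * 11 * 10 * 9 * 8 * 7 * 6 * fac(5)
= 12 * 11 * 10 * 9 * 8 * 7 * 6 * 5 * fac(4)
= 12 * 11 * 10 * 9 * 8 * 7 * 6 * 5 * 4 * fac(3)
= 12 * 11 * 10 * 9 * 8 * 7 * 6 * 5 * 4 * 3 * fac(2)
= 12 * 11 * 10 * 9 * 8 * 7 * 6 * 5 * 4 * 3 * 2 * fac(1)
= 12 * 11 * 10 * 9 * 8 * 7 * 6 * 5 * 4 * 3 * 2 * 1
= 479001600

479001600


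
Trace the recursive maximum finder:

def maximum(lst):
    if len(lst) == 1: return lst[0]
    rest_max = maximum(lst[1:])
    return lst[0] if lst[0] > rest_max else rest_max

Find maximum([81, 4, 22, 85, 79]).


maximum([81, 4, 22, 85, 79]): compare 81 with maximum([4, 22, 85, 79])
maximum([4, 22, 85, 79]): compare 4 with maximum([22, 85, 79])
maximum([22, 85, 79]): compare 22 with maximum([85, 79])
maximum([85, 79]): compare 85 with maximum([79])
maximum([79]) = 79  (base case)
Compare 85 with 79 -> 85
Compare 22 with 85 -> 85
Compare 4 with 85 -> 85
Compare 81 with 85 -> 85

85


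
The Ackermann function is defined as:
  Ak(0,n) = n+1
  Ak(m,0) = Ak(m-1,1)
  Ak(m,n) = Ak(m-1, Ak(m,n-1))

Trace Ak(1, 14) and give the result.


Ak(1, 14) = Ak(0, Ak(1, 13))
  Ak(1, 13) = Ak(0, Ak(1, 12))
    Ak(1, 12) = Ak(0, Ak(1, 11))
      Ak(1, 11) = Ak(0, Ak(1, 10))
        Ak(1, 10) = Ak(0, Ak(1, 9))
          Ak(1, 9) = Ak(0, Ak(1, 8))
          Ak(1, 8) = Ak(0, Ak(1, 7))
          Ak(1, 7) = Ak(0, Ak(1, 6))
          Ak(1, 6) = Ak(0, Ak(1, 5))
          Ak(1, 5) = Ak(0, Ak(1, 4))
          Ak(1, 4) = Ak(0, Ak(1, 3))
          Ak(1, 3) = Ak(0, Ak(1, 2))
          Ak(1, 2) = Ak(0, Ak(1, 1))
          Ak(1, 1) = Ak(0, Ak(1, 0))
          Ak(1, 0) = Ak(0, 1)
          Ak(0, 1) = 2
            = Ak(0, 2)
          Ak(0, 2) = 3
            = Ak(0, 3)
          Ak(0, 3) = 4
            = Ak(0, 4)
          Ak(0, 4) = 5
            = Ak(0, 5)
          Ak(0, 5) = 6
            = Ak(0, 6)
... (trace truncated)
Result: Ak(1, 14) = 16

16


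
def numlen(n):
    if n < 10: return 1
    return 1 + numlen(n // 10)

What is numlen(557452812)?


numlen(557452812) = 1 + numlen(55745281)
numlen(55745281) = 1 + numlen(5574528)
numlen(5574528) = 1 + numlen(557452)
numlen(557452) = 1 + numlen(55745)
numlen(55745) = 1 + numlen(5574)
numlen(5574) = 1 + numlen(557)
numlen(557) = 1 + numlen(55)
numlen(55) = 1 + numlen(5)
numlen(5) = 1  (base case: 5 < 10)
Unwinding: 1 + 1 + 1 + 1 + 1 + 1 + 1 + 1 + 1 = 9

9


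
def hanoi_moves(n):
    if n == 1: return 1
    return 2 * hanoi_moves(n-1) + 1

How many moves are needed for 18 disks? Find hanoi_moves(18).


hanoi_moves(18) = 2 * hanoi_moves(17) + 1
hanoi_moves(17) = 2 * hanoi_moves(16) + 1
hanoi_moves(16) = 2 * hanoi_moves(15) + 1
hanoi_moves(15) = 2 * hanoi_moves(14) + 1
hanoi_moves(14) = 2 * hanoi_moves(13) + 1
hanoi_moves(13) = 2 * hanoi_moves(12) + 1
hanoi_moves(12) = 2 * hanoi_moves(11) + 1
hanoi_moves(11) = 2 * hanoi_moves(10) + 1
hanoi_moves(10) = 2 * hanoi_moves(9) + 1
hanoi_moves(9) = 2 * hanoi_moves(8) + 1
hanoi_moves(8) = 2 * hanoi_moves(7) + 1
hanoi_moves(7) = 2 * hanoi_moves(6) + 1
hanoi_moves(6) = 2 * hanoi_moves(5) + 1
hanoi_moves(5) = 2 * hanoi_moves(4) + 1
hanoi_moves(4) = 2 * hanoi_moves(3) + 1
hanoi_moves(3) = 2 * hanoi_moves(2) + 1
hanoi_moves(2) = 2 * hanoi_moves(1) + 1
hanoi_moves(1) = 1  (base case)
hanoi_moves(2) = 2 * 1 + 1 = 3
hanoi_moves(3) = 2 * 3 + 1 = 7
hanoi_moves(4) = 2 * 7 + 1 = 15
hanoi_moves(5) = 2 * 15 + 1 = 31
hanoi_moves(6) = 2 * 31 + 1 = 63
hanoi_moves(7) = 2 * 63 + 1 = 127
hanoi_moves(8) = 2 * 127 + 1 = 255
hanoi_moves(9) = 2 * 255 + 1 = 511
hanoi_moves(10) = 2 * 511 + 1 = 1023
hanoi_moves(11) = 2 * 1023 + 1 = 2047
hanoi_moves(12) = 2 * 2047 + 1 = 4095
hanoi_moves(13) = 2 * 4095 + 1 = 8191
hanoi_moves(14) = 2 * 8191 + 1 = 16383
hanoi_moves(15) = 2 * 16383 + 1 = 32767
hanoi_moves(16) = 2 * 32767 + 1 = 65535
hanoi_moves(17) = 2 * 65535 + 1 = 131071
hanoi_moves(18) = 2 * 131071 + 1 = 262143

262143


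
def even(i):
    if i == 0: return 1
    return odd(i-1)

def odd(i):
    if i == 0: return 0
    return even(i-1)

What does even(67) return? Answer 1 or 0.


even(67) = odd(66)
odd(66) = even(65)
even(65) = odd(64)
odd(64) = even(63)
even(63) = odd(62)
odd(62) = even(61)
even(61) = odd(60)
odd(60) = even(59)
even(59) = odd(58)
odd(58) = even(57)
even(57) = odd(56)
odd(56) = even(55)
even(55) = odd(54)
odd(54) = even(53)
even(53) = odd(52)
odd(52) = even(51)
even(51) = odd(50)
odd(50) = even(49)
even(49) = odd(48)
odd(48) = even(47)
even(47) = odd(46)
odd(46) = even(45)
even(45) = odd(44)
odd(44) = even(43)
even(43) = odd(42)
odd(42) = even(41)
even(41) = odd(40)
odd(40) = even(39)
even(39) = odd(38)
odd(38) = even(37)
even(37) = odd(36)
odd(36) = even(35)
even(35) = odd(34)
odd(34) = even(33)
even(33) = odd(32)
odd(32) = even(31)
even(31) = odd(30)
odd(30) = even(29)
even(29) = odd(28)
odd(28) = even(27)
even(27) = odd(26)
odd(26) = even(25)
even(25) = odd(24)
odd(24) = even(23)
even(23) = odd(22)
odd(22) = even(21)
even(21) = odd(20)
odd(20) = even(19)
even(19) = odd(18)
odd(18) = even(17)
even(17) = odd(16)
odd(16) = even(15)
even(15) = odd(14)
odd(14) = even(13)
even(13) = odd(12)
odd(12) = even(11)
even(11) = odd(10)
odd(10) = even(9)
even(9) = odd(8)
odd(8) = even(7)
even(7) = odd(6)
odd(6) = even(5)
even(5) = odd(4)
odd(4) = even(3)
even(3) = odd(2)
odd(2) = even(1)
even(1) = odd(0)
odd(0) = 0  (base case)
Result: 0

0


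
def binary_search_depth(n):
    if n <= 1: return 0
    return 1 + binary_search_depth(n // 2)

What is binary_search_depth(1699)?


1699 / 2 = 849
849 / 2 = 424
424 / 2 = 212
212 / 2 = 106
106 / 2 = 53
53 / 2 = 26
26 / 2 = 13
13 / 2 = 6
6 / 2 = 3
3 / 2 = 1
Reached 1 after 10 halvings

10


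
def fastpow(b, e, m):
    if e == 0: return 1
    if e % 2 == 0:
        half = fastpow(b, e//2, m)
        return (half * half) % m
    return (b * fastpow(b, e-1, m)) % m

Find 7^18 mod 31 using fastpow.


fastpow(7, 18, 31): e is even, compute fastpow(7, 9, 31)
  fastpow(7, 9, 31): e is odd, compute fastpow(7, 8, 31)
    fastpow(7, 8, 31): e is even, compute fastpow(7, 4, 31)
      fastpow(7, 4, 31): e is even, compute fastpow(7, 2, 31)
        fastpow(7, 2, 31): e is even, compute fastpow(7, 1, 31)
          fastpow(7, 1, 31): e is odd, compute fastpow(7, 0, 31)
          fastpow(7, 0, 31) = 1
          (7 * 1) % 31 = 7
        half=7, (7*7) % 31 = 18
      half=18, (18*18) % 31 = 14
    half=14, (14*14) % 31 = 10
  (7 * 10) % 31 = 8
half=8, (8*8) % 31 = 2

2


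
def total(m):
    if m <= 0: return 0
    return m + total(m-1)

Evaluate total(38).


total(38)
= 38 + 37 + 36 + 35 + 34 + 33 + 32 + 31 + 30 + 29 + 28 + 27 + 26 + 25 + 24 + 23 + 22 + 21 + 20 + 19 + 18 + 17 + 16 + 15 + 14 + 13 + 12 + 11 + 10 + 9 + 8 + 7 + 6 + 5 + 4 + 3 + 2 + 1 + total(0)
= 38 + 37 + 36 + 35 + 34 + 33 + 32 + 31 + 30 + 29 + 28 + 27 + 26 + 25 + 24 + 23 + 22 + 21 + 20 + 19 + 18 + 17 + 16 + 15 + 14 + 13 + 12 + 11 + 10 + 9 + 8 + 7 + 6 + 5 + 4 + 3 + 2 + 1 + 0
= 741

741


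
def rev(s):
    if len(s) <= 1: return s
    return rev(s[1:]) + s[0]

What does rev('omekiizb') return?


rev('omekiizb') = rev('mekiizb') + 'o'
rev('mekiizb') = rev('ekiizb') + 'm'
rev('ekiizb') = rev('kiizb') + 'e'
rev('kiizb') = rev('iizb') + 'k'
rev('iizb') = rev('izb') + 'i'
rev('izb') = rev('zb') + 'i'
rev('zb') = rev('b') + 'z'
rev('b') = 'b'  (base case)
Concatenating: 'b' + 'z' + 'i' + 'i' + 'k' + 'e' + 'm' + 'o' = 'bziikemo'

bziikemo


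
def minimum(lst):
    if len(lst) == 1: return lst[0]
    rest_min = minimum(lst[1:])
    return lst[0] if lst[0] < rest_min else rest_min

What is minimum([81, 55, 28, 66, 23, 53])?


minimum([81, 55, 28, 66, 23, 53]): compare 81 with minimum([55, 28, 66, 23, 53])
minimum([55, 28, 66, 23, 53]): compare 55 with minimum([28, 66, 23, 53])
minimum([28, 66, 23, 53]): compare 28 with minimum([66, 23, 53])
minimum([66, 23, 53]): compare 66 with minimum([23, 53])
minimum([23, 53]): compare 23 with minimum([53])
minimum([53]) = 53  (base case)
Compare 23 with 53 -> 23
Compare 66 with 23 -> 23
Compare 28 with 23 -> 23
Compare 55 with 23 -> 23
Compare 81 with 23 -> 23

23


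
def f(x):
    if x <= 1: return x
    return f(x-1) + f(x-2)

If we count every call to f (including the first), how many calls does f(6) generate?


Let C(n) = total calls for f(n)
C(0) = 1, C(1) = 1
C(2) = 1 + C(1) + C(0) = 1 + 1 + 1 = 3
C(3) = 1 + C(2) + C(1) = 1 + 3 + 1 = 5
C(4) = 1 + C(3) + C(2) = 1 + 5 + 3 = 9
C(5) = 1 + C(4) + C(3) = 1 + 9 + 5 = 15
C(6) = 1 + C(5) + C(4) = 1 + 15 + 9 = 25

25


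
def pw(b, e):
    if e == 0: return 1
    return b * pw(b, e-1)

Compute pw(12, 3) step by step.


pw(12, 3)
= 12 * pw(12, 2)
= 12 * 12 * pw(12, 1)
= 12 * 12 * 12 * pw(12, 0)
= 12 * 12 * 12 * 1
= 1728

1728


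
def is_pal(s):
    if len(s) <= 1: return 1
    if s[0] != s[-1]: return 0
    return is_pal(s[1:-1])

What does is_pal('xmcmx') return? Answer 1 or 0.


is_pal('xmcmx'): s[0]='x' == s[-1]='x' -> check is_pal('mcm')
is_pal('mcm'): s[0]='m' == s[-1]='m' -> check is_pal('c')
is_pal('c'): len <= 1 -> return 1  (base case)
Result: 1 (palindrome)

1


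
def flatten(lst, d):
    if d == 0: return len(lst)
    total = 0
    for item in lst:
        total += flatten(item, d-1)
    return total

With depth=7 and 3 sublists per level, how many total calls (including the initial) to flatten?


At depth 0 (root): 1 call
At depth 1: each of 1 parents calls flatten on 3 children = 3 calls
At depth 2: each of 3 parents calls flatten on 3 children = 9 calls
At depth 3: each of 9 parents calls flatten on 3 children = 27 calls
At depth 4: each of 27 parents calls flatten on 3 children = 81 calls
At depth 5: each of 81 parents calls flatten on 3 children = 243 calls
At depth 6: each of 243 parents calls flatten on 3 children = 729 calls
At depth 7: each of 729 parents calls flatten on 3 children = 2187 calls
Total: 1 + 3 + 9 + 27 + 81 + 243 + 729 + 2187 = 3280

3280


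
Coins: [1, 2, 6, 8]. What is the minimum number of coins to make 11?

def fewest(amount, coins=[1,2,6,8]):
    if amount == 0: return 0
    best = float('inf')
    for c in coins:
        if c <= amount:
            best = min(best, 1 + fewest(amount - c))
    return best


Building up with DP:
fewest(0) = 0
fewest(1) = min(1+fewest(0)=1+0=1) = 1
fewest(2) = min(1+fewest(1)=1+1=2, 1+fewest(0)=1+0=1) = 1
fewest(3) = min(1+fewest(2)=1+1=2, 1+fewest(1)=1+1=2) = 2
fewest(4) = min(1+fewest(3)=1+2=3, 1+fewest(2)=1+1=2) = 2
fewest(5) = min(1+fewest(4)=1+2=3, 1+fewest(3)=1+2=3) = 3
fewest(6) = min(1+fewest(5)=1+3=4, 1+fewest(4)=1+2=3, 1+fewest(0)=1+0=1) = 1
fewest(7) = min(1+fewest(6)=1+1=2, 1+fewest(5)=1+3=4, 1+fewest(1)=1+1=2) = 2
fewest(8) = min(1+fewest(7)=1+2=3, 1+fewest(6)=1+1=2, 1+fewest(2)=1+1=2, 1+fewest(0)=1+0=1) = 1
fewest(9) = min(1+fewest(8)=1+1=2, 1+fewest(7)=1+2=3, 1+fewest(3)=1+2=3, 1+fewest(1)=1+1=2) = 2
fewest(10) = min(1+fewest(9)=1+2=3, 1+fewest(8)=1+1=2, 1+fewest(4)=1+2=3, 1+fewest(2)=1+1=2) = 2
fewest(11) = min(1+fewest(10)=1+2=3, 1+fewest(9)=1+2=3, 1+fewest(5)=1+3=4, 1+fewest(3)=1+2=3) = 3

3


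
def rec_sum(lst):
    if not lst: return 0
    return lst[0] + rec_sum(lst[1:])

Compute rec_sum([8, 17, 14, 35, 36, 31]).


rec_sum([8, 17, 14, 35, 36, 31]) = 8 + rec_sum([17, 14, 35, 36, 31])
rec_sum([17, 14, 35, 36, 31]) = 17 + rec_sum([14, 35, 36, 31])
rec_sum([14, 35, 36, 31]) = 14 + rec_sum([35, 36, 31])
rec_sum([35, 36, 31]) = 35 + rec_sum([36, 31])
rec_sum([36, 31]) = 36 + rec_sum([31])
rec_sum([31]) = 31 + rec_sum([])
rec_sum([]) = 0  (base case)
Total: 8 + 17 + 14 + 35 + 36 + 31 + 0 = 141

141


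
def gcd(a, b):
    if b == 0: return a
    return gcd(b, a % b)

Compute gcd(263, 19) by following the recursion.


gcd(263, 19) = gcd(19, 16)
gcd(19, 16) = gcd(16, 3)
gcd(16, 3) = gcd(3, 1)
gcd(3, 1) = gcd(1, 0)
gcd(1, 0) = 1  (base case)

1


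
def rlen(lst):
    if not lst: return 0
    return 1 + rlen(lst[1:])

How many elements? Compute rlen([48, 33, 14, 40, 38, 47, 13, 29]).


rlen([48, 33, 14, 40, 38, 47, 13, 29]) = 1 + rlen([33, 14, 40, 38, 47, 13, 29])
rlen([33, 14, 40, 38, 47, 13, 29]) = 1 + rlen([14, 40, 38, 47, 13, 29])
rlen([14, 40, 38, 47, 13, 29]) = 1 + rlen([40, 38, 47, 13, 29])
rlen([40, 38, 47, 13, 29]) = 1 + rlen([38, 47, 13, 29])
rlen([38, 47, 13, 29]) = 1 + rlen([47, 13, 29])
rlen([47, 13, 29]) = 1 + rlen([13, 29])
rlen([13, 29]) = 1 + rlen([29])
rlen([29]) = 1 + rlen([])
rlen([]) = 0  (base case)
Unwinding: 1 + 1 + 1 + 1 + 1 + 1 + 1 + 1 + 0 = 8

8


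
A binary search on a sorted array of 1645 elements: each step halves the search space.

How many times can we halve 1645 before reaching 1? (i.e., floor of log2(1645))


1645 / 2 = 822
822 / 2 = 411
411 / 2 = 205
205 / 2 = 102
102 / 2 = 51
51 / 2 = 25
25 / 2 = 12
12 / 2 = 6
6 / 2 = 3
3 / 2 = 1
Reached 1 after 10 halvings

10


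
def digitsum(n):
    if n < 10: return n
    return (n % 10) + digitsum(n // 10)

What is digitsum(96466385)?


digitsum(96466385) = 5 + digitsum(9646638)
digitsum(9646638) = 8 + digitsum(964663)
digitsum(964663) = 3 + digitsum(96466)
digitsum(96466) = 6 + digitsum(9646)
digitsum(9646) = 6 + digitsum(964)
digitsum(964) = 4 + digitsum(96)
digitsum(96) = 6 + digitsum(9)
digitsum(9) = 9  (base case)
Total: 5 + 8 + 3 + 6 + 6 + 4 + 6 + 9 = 47

47


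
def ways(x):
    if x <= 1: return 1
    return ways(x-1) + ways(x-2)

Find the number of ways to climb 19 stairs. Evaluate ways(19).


Building up from base cases:
ways(0) = 1
ways(1) = 1
ways(2) = ways(1) + ways(0) = 1 + 1 = 2
ways(3) = ways(2) + ways(1) = 2 + 1 = 3
ways(4) = ways(3) + ways(2) = 3 + 2 = 5
ways(5) = ways(4) + ways(3) = 5 + 3 = 8
ways(6) = ways(5) + ways(4) = 8 + 5 = 13
ways(7) = ways(6) + ways(5) = 13 + 8 = 21
ways(8) = ways(7) + ways(6) = 21 + 13 = 34
ways(9) = ways(8) + ways(7) = 34 + 21 = 55
ways(10) = ways(9) + ways(8) = 55 + 34 = 89
ways(11) = ways(10) + ways(9) = 89 + 55 = 144
ways(12) = ways(11) + ways(10) = 144 + 89 = 233
ways(13) = ways(12) + ways(11) = 233 + 144 = 377
ways(14) = ways(13) + ways(12) = 377 + 233 = 610
ways(15) = ways(14) + ways(13) = 610 + 377 = 987
ways(16) = ways(15) + ways(14) = 987 + 610 = 1597
ways(17) = ways(16) + ways(15) = 1597 + 987 = 2584
ways(18) = ways(17) + ways(16) = 2584 + 1597 = 4181
ways(19) = ways(18) + ways(17) = 4181 + 2584 = 6765

6765


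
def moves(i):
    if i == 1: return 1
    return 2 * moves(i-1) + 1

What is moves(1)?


moves(1) = 1  (base case)

1


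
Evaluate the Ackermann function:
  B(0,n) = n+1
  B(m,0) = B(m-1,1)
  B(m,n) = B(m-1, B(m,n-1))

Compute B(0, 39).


B(0, 39) = 40
Result: B(0, 39) = 40

40


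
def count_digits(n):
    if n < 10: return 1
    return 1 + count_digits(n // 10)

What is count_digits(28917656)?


count_digits(28917656) = 1 + count_digits(2891765)
count_digits(2891765) = 1 + count_digits(289176)
count_digits(289176) = 1 + count_digits(28917)
count_digits(28917) = 1 + count_digits(2891)
count_digits(2891) = 1 + count_digits(289)
count_digits(289) = 1 + count_digits(28)
count_digits(28) = 1 + count_digits(2)
count_digits(2) = 1  (base case: 2 < 10)
Unwinding: 1 + 1 + 1 + 1 + 1 + 1 + 1 + 1 = 8

8


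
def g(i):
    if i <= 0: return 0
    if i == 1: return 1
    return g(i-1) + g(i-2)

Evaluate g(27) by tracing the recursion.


Computing g(27) bottom-up:
g(0) = 0
g(1) = 1
g(2) = g(1) + g(0) = 1 + 0 = 1
g(3) = g(2) + g(1) = 1 + 1 = 2
g(4) = g(3) + g(2) = 2 + 1 = 3
g(5) = g(4) + g(3) = 3 + 2 = 5
g(6) = g(5) + g(4) = 5 + 3 = 8
g(7) = g(6) + g(5) = 8 + 5 = 13
g(8) = g(7) + g(6) = 13 + 8 = 21
g(9) = g(8) + g(7) = 21 + 13 = 34
g(10) = g(9) + g(8) = 34 + 21 = 55
g(11) = g(10) + g(9) = 55 + 34 = 89
g(12) = g(11) + g(10) = 89 + 55 = 144
g(13) = g(12) + g(11) = 144 + 89 = 233
g(14) = g(13) + g(12) = 233 + 144 = 377
g(15) = g(14) + g(13) = 377 + 233 = 610
g(16) = g(15) + g(14) = 610 + 377 = 987
g(17) = g(16) + g(15) = 987 + 610 = 1597
g(18) = g(17) + g(16) = 1597 + 987 = 2584
g(19) = g(18) + g(17) = 2584 + 1597 = 4181
g(20) = g(19) + g(18) = 4181 + 2584 = 6765
g(21) = g(20) + g(19) = 6765 + 4181 = 10946
g(22) = g(21) + g(20) = 10946 + 6765 = 17711
g(23) = g(22) + g(21) = 17711 + 10946 = 28657
g(24) = g(23) + g(22) = 28657 + 17711 = 46368
g(25) = g(24) + g(23) = 46368 + 28657 = 75025
g(26) = g(25) + g(24) = 75025 + 46368 = 121393
g(27) = g(26) + g(25) = 121393 + 75025 = 196418

196418


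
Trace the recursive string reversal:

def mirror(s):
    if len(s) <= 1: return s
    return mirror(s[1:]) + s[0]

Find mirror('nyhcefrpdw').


mirror('nyhcefrpdw') = mirror('yhcefrpdw') + 'n'
mirror('yhcefrpdw') = mirror('hcefrpdw') + 'y'
mirror('hcefrpdw') = mirror('cefrpdw') + 'h'
mirror('cefrpdw') = mirror('efrpdw') + 'c'
mirror('efrpdw') = mirror('frpdw') + 'e'
mirror('frpdw') = mirror('rpdw') + 'f'
mirror('rpdw') = mirror('pdw') + 'r'
mirror('pdw') = mirror('dw') + 'p'
mirror('dw') = mirror('w') + 'd'
mirror('w') = 'w'  (base case)
Concatenating: 'w' + 'd' + 'p' + 'r' + 'f' + 'e' + 'c' + 'h' + 'y' + 'n' = 'wdprfechyn'

wdprfechyn


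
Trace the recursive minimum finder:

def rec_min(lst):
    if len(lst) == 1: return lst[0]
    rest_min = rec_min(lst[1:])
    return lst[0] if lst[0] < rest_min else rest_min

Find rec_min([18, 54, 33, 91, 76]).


rec_min([18, 54, 33, 91, 76]): compare 18 with rec_min([54, 33, 91, 76])
rec_min([54, 33, 91, 76]): compare 54 with rec_min([33, 91, 76])
rec_min([33, 91, 76]): compare 33 with rec_min([91, 76])
rec_min([91, 76]): compare 91 with rec_min([76])
rec_min([76]) = 76  (base case)
Compare 91 with 76 -> 76
Compare 33 with 76 -> 33
Compare 54 with 33 -> 33
Compare 18 with 33 -> 18

18


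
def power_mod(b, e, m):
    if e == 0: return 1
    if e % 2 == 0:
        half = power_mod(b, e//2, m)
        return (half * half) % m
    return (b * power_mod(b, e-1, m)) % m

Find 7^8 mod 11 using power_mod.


power_mod(7, 8, 11): e is even, compute power_mod(7, 4, 11)
  power_mod(7, 4, 11): e is even, compute power_mod(7, 2, 11)
    power_mod(7, 2, 11): e is even, compute power_mod(7, 1, 11)
      power_mod(7, 1, 11): e is odd, compute power_mod(7, 0, 11)
        power_mod(7, 0, 11) = 1
      (7 * 1) % 11 = 7
    half=7, (7*7) % 11 = 5
  half=5, (5*5) % 11 = 3
half=3, (3*3) % 11 = 9

9


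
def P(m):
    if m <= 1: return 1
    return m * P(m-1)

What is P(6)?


P(6)
= 6 * P(5)
= 6 * 5 * P(4)
= 6 * 5 * 4 * P(3)
= 6 * 5 * 4 * 3 * P(2)
= 6 * 5 * 4 * 3 * 2 * P(1)
= 6 * 5 * 4 * 3 * 2 * 1
= 720

720


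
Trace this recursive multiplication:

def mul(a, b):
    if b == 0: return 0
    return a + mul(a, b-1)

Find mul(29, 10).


mul(29, 10) = 29 + mul(29, 9)
mul(29, 9) = 29 + mul(29, 8)
mul(29, 8) = 29 + mul(29, 7)
mul(29, 7) = 29 + mul(29, 6)
mul(29, 6) = 29 + mul(29, 5)
mul(29, 5) = 29 + mul(29, 4)
mul(29, 4) = 29 + mul(29, 3)
mul(29, 3) = 29 + mul(29, 2)
mul(29, 2) = 29 + mul(29, 1)
mul(29, 1) = 29 + mul(29, 0)
mul(29, 0) = 0  (base case)
Total: 29 + 29 + 29 + 29 + 29 + 29 + 29 + 29 + 29 + 29 + 0 = 290

290


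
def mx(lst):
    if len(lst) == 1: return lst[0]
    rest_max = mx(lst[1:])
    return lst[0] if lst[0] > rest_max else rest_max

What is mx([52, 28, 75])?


mx([52, 28, 75]): compare 52 with mx([28, 75])
mx([28, 75]): compare 28 with mx([75])
mx([75]) = 75  (base case)
Compare 28 with 75 -> 75
Compare 52 with 75 -> 75

75


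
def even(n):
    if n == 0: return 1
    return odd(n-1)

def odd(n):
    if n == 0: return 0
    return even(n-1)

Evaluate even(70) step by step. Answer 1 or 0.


even(70) = odd(69)
odd(69) = even(68)
even(68) = odd(67)
odd(67) = even(66)
even(66) = odd(65)
odd(65) = even(64)
even(64) = odd(63)
odd(63) = even(62)
even(62) = odd(61)
odd(61) = even(60)
even(60) = odd(59)
odd(59) = even(58)
even(58) = odd(57)
odd(57) = even(56)
even(56) = odd(55)
odd(55) = even(54)
even(54) = odd(53)
odd(53) = even(52)
even(52) = odd(51)
odd(51) = even(50)
even(50) = odd(49)
odd(49) = even(48)
even(48) = odd(47)
odd(47) = even(46)
even(46) = odd(45)
odd(45) = even(44)
even(44) = odd(43)
odd(43) = even(42)
even(42) = odd(41)
odd(41) = even(40)
even(40) = odd(39)
odd(39) = even(38)
even(38) = odd(37)
odd(37) = even(36)
even(36) = odd(35)
odd(35) = even(34)
even(34) = odd(33)
odd(33) = even(32)
even(32) = odd(31)
odd(31) = even(30)
even(30) = odd(29)
odd(29) = even(28)
even(28) = odd(27)
odd(27) = even(26)
even(26) = odd(25)
odd(25) = even(24)
even(24) = odd(23)
odd(23) = even(22)
even(22) = odd(21)
odd(21) = even(20)
even(20) = odd(19)
odd(19) = even(18)
even(18) = odd(17)
odd(17) = even(16)
even(16) = odd(15)
odd(15) = even(14)
even(14) = odd(13)
odd(13) = even(12)
even(12) = odd(11)
odd(11) = even(10)
even(10) = odd(9)
odd(9) = even(8)
even(8) = odd(7)
odd(7) = even(6)
even(6) = odd(5)
odd(5) = even(4)
even(4) = odd(3)
odd(3) = even(2)
even(2) = odd(1)
odd(1) = even(0)
even(0) = 1  (base case)
Result: 1

1


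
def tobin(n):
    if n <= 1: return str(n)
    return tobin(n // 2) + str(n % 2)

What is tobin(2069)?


tobin(2069) = tobin(1034) + '1'
tobin(1034) = tobin(517) + '0'
tobin(517) = tobin(258) + '1'
tobin(258) = tobin(129) + '0'
tobin(129) = tobin(64) + '1'
tobin(64) = tobin(32) + '0'
tobin(32) = tobin(16) + '0'
tobin(16) = tobin(8) + '0'
tobin(8) = tobin(4) + '0'
tobin(4) = tobin(2) + '0'
tobin(2) = tobin(1) + '0'
tobin(1) = '1'  (base case)
Concatenating: '1' + '0' + '0' + '0' + '0' + '0' + '0' + '1' + '0' + '1' + '0' + '1' = '100000010101'

100000010101


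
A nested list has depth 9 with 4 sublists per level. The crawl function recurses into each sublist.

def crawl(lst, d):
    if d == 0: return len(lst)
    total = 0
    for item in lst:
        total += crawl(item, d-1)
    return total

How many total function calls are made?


At depth 0 (root): 1 call
At depth 1: each of 1 parents calls crawl on 4 children = 4 calls
At depth 2: each of 4 parents calls crawl on 4 children = 16 calls
At depth 3: each of 16 parents calls crawl on 4 children = 64 calls
At depth 4: each of 64 parents calls crawl on 4 children = 256 calls
At depth 5: each of 256 parents calls crawl on 4 children = 1024 calls
At depth 6: each of 1024 parents calls crawl on 4 children = 4096 calls
At depth 7: each of 4096 parents calls crawl on 4 children = 16384 calls
At depth 8: each of 16384 parents calls crawl on 4 children = 65536 calls
At depth 9: each of 65536 parents calls crawl on 4 children = 262144 calls
Total: 1 + 4 + 16 + 64 + 256 + 1024 + 4096 + 16384 + 65536 + 262144 = 349525

349525
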